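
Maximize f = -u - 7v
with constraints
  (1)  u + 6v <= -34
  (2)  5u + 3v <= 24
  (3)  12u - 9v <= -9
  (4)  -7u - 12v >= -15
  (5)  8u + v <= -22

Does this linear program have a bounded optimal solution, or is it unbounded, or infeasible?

unbounded

From the feasible point (-40/9, -133/27), moving in the direction (-9, -12) keeps every constraint satisfied while f increases without bound.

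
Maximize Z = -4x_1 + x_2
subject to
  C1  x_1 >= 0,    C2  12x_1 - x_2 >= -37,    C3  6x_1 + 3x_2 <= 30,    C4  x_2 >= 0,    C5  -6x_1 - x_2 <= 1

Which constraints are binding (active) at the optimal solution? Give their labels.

Feasible corners and Z = -4x_1 + x_2:
  (0, 10) → Z = 10
  (0, 0) → Z = 0
  (5, 0) → Z = -20

The maximum is at (0, 10). Substituting into each constraint, equality holds for C1 and C3; the remaining constraints have slack.

C1 and C3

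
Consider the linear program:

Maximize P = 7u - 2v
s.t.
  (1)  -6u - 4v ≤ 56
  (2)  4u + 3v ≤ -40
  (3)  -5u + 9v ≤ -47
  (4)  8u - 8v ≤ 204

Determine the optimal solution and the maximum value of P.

Feasible corners and P = 7u - 2v:
  (-4, -8) → P = -12
  (23/5, -209/10) → P = 74
  (73/14, -142/7) → P = 1079/14

The binding constraints are 4u + 3v = -40 and 8u - 8v = 204.
Solving simultaneously gives u = 73/14, v = -142/7.

u = 73/14, v = -142/7, maximum P = 1079/14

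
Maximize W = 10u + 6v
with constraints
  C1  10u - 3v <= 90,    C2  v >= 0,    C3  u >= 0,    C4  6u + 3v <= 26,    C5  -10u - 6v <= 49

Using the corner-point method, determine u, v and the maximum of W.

Extreme points and W = 10u + 6v:
  (0, 0) → W = 0
  (13/3, 0) → W = 130/3
  (0, 26/3) → W = 52

The binding constraints are u = 0 and 6u + 3v = 26.
Solving simultaneously gives u = 0, v = 26/3.

u = 0, v = 26/3, maximum W = 52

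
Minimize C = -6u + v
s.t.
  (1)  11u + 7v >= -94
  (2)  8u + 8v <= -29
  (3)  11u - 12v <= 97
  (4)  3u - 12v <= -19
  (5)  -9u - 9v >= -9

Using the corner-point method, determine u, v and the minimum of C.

Vertices and C = -6u + v:
  (-549/32, 433/32) → C = 3727/32
  (-1261/153, -73/153) → C = 7493/153
  (-25/6, 13/24) → C = 613/24

The optimum lies where 8u + 8v = -29 and 3u - 12v = -19.
Solving simultaneously gives u = -25/6, v = 13/24.

u = -25/6, v = 13/24, minimum C = 613/24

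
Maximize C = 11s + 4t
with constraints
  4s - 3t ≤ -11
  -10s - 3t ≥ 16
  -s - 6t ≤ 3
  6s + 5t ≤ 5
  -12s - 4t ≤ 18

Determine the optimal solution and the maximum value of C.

Vertices and C = 11s + 4t:
  (-95/32, 73/16) → C = -461/32
  (-5/2, 3) → C = -31/2
  (-55/18, 14/3) → C = -269/18

s = -95/32, t = 73/16, maximum C = -461/32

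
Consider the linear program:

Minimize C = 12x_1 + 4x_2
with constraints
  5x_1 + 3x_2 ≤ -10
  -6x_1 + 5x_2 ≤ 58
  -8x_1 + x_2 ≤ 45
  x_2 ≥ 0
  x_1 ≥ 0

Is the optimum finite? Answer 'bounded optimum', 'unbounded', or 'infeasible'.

The boundaries 5x_1 + 3x_2 = -10 and -8x_1 + x_2 = 45 meet at (-5, 5), but that point violates x_1 ≥ 0. Every candidate vertex is excluded by some other constraint, so the feasible region is empty.

infeasible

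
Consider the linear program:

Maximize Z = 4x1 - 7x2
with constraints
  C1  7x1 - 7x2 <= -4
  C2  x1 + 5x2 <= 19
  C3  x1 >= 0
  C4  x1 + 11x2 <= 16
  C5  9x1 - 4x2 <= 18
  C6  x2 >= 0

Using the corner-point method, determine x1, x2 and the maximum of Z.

At the optimal vertex, 7x1 - 7x2 = -4 and x1 = 0.
Solving simultaneously gives x1 = 0, x2 = 4/7.

x1 = 0, x2 = 4/7, maximum Z = -4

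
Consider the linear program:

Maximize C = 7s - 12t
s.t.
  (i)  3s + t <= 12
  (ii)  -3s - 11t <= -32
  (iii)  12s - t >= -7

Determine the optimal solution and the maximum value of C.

s = 10/3, t = 2, maximum C = -2/3

Feasible corners and C = 7s - 12t:
  (10/3, 2) → C = -2/3
  (1/3, 11) → C = -389/3
  (-1/3, 3) → C = -115/3

The binding constraints are 3s + t = 12 and -3s - 11t = -32.
Solving simultaneously gives s = 10/3, t = 2.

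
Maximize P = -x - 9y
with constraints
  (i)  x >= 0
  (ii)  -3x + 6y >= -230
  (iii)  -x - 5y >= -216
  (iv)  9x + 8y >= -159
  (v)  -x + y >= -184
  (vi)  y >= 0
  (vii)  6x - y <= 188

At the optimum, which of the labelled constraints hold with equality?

(i) and (vi)

Extreme points and P = -x - 9y:
  (0, 216/5) → P = -1944/5
  (0, 0) → P = 0
  (1156/31, 1108/31) → P = -11128/31
  (94/3, 0) → P = -94/3

The maximum is at (0, 0). Substituting into each constraint, equality holds for (i) and (vi); the remaining constraints have slack.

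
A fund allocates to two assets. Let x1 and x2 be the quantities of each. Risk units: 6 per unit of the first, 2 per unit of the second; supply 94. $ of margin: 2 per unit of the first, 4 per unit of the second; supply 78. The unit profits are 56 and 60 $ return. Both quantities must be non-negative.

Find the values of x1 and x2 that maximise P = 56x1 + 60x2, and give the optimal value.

x1 = 11, x2 = 14, maximum P = 1456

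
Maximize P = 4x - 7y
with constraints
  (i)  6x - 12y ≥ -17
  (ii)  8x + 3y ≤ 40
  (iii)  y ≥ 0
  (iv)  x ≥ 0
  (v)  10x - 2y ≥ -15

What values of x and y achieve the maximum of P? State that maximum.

x = 5, y = 0, maximum P = 20

Extreme points and P = 4x - 7y:
  (143/38, 188/57) → P = -458/57
  (0, 17/12) → P = -119/12
  (5, 0) → P = 20
  (0, 0) → P = 0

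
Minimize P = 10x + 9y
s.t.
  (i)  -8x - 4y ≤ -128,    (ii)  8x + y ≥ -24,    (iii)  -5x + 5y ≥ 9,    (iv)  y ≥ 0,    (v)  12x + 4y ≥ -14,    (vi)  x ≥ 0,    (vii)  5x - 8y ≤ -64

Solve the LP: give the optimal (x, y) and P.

The feasible region is unbounded (it extends along (0, 1), (1, 1)), but P strictly increases along every unbounded feasible direction, so there is no improving ray and the minimum is attained at a vertex.

At the optimal vertex, -8x - 4y = -128 and 5x - 8y = -64.
Solving simultaneously gives x = 64/7, y = 96/7.

x = 64/7, y = 96/7, minimum P = 1504/7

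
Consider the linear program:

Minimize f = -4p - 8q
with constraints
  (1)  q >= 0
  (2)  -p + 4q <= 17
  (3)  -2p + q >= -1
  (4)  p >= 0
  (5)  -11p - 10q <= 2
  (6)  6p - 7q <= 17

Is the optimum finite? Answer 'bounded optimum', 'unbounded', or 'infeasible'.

Vertices and f = -4p - 8q:
  (1/2, 0) → f = -2
  (0, 0) → f = 0
  (3, 5) → f = -52
  (0, 17/4) → f = -34
The feasible region has finitely many vertices and no improving ray; the minimum is -52 at (3, 5).

bounded optimum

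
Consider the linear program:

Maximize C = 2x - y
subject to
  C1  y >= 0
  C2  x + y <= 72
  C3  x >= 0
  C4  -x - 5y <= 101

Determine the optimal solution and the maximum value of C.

x = 72, y = 0, maximum C = 144

The binding constraints are y = 0 and x + y = 72.
Solving simultaneously gives x = 72, y = 0.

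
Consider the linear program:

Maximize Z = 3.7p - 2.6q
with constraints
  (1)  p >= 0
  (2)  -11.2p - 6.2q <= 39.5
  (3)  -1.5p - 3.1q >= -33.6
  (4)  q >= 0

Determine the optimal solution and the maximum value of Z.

p = 22.4, q = 0, maximum Z = 82.88

Feasible corners and Z = 3.7p - 2.6q:
  (0, 336/31) → Z = -4368/155
  (0, 0) → Z = 0
  (112/5, 0) → Z = 2072/25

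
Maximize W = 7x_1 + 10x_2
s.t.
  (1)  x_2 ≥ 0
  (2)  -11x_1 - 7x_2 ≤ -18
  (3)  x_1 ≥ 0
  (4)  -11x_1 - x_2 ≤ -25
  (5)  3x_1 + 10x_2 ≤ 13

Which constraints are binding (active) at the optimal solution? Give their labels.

Feasible corners and W = 7x_1 + 10x_2:
  (25/11, 0) → W = 175/11
  (13/3, 0) → W = 91/3
  (237/107, 68/107) → W = 2339/107

The maximum is at (13/3, 0). Substituting into each constraint, equality holds for (1) and (5); the remaining constraints have slack.

(1) and (5)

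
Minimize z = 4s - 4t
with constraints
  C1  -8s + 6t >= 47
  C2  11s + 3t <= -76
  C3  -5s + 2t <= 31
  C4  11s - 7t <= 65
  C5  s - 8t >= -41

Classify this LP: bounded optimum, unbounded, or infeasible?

infeasible

The boundaries -8s + 6t = 47 and 11s + 3t = -76 meet at (-199/30, -91/90), but that point violates -5s + 2t ≤ 31. Every candidate vertex is excluded by some other constraint, so the feasible region is empty.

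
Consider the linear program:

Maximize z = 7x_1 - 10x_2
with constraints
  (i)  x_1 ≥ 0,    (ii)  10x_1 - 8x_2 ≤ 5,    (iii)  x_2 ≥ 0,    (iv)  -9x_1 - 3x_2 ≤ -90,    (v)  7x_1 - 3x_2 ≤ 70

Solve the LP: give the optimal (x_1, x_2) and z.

Corner points and z = 7x_1 - 10x_2:
  (0, 30) → z = -300
  (245/34, 285/34) → z = -1135/34
  (545/26, 665/26) → z = -2835/26
The feasible region is unbounded (it extends along (0, 1), (3, 7)), but z strictly decreases along every unbounded feasible direction, so there is no improving ray and the maximum is attained at a vertex.

x_1 = 245/34, x_2 = 285/34, maximum z = -1135/34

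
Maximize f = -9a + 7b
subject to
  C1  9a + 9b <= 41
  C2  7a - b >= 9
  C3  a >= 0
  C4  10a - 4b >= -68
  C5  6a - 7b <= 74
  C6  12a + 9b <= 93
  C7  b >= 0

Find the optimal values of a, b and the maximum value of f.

The binding constraints are 9a + 9b = 41 and 7a - b = 9.
Solving simultaneously gives a = 61/36, b = 103/36.

a = 61/36, b = 103/36, maximum f = 43/9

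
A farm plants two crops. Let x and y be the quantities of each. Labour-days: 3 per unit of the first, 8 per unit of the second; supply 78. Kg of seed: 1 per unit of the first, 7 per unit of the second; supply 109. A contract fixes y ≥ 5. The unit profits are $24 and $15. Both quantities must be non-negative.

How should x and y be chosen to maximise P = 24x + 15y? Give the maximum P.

x = 38/3, y = 5, maximum P = 379

Extreme points and P = 24x + 15y:
  (0, 39/4) → P = 585/4
  (0, 5) → P = 75
  (38/3, 5) → P = 379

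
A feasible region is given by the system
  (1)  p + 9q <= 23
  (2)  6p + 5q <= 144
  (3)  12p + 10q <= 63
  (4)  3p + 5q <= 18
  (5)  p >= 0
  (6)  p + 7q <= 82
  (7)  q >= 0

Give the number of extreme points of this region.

5

Of the 20 pairwise boundary intersections, those satisfying every inequality are:
  (47/22, 51/22)
  (0, 23/9)
  (9/2, 9/10)
  (21/4, 0)
  (0, 0)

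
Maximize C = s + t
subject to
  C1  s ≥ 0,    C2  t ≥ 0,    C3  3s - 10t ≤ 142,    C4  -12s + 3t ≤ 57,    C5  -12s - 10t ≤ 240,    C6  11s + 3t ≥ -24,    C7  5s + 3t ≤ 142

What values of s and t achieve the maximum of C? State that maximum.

s = 5, t = 39, maximum C = 44

Corner points and C = s + t:
  (0, 0) → C = 0
  (0, 19) → C = 19
  (142/5, 0) → C = 142/5
  (5, 39) → C = 44

At the optimal vertex, -12s + 3t = 57 and 5s + 3t = 142.
Solving simultaneously gives s = 5, t = 39.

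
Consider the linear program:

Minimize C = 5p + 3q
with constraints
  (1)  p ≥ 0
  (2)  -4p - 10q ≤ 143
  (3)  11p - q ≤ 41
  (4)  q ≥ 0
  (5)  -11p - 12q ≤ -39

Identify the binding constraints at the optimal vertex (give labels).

Feasible corners and C = 5p + 3q:
  (0, 13/4) → C = 39/4
  (41/11, 0) → C = 205/11
  (39/11, 0) → C = 195/11
The feasible region is unbounded (it extends along (0, 1), (1, 11)), but C strictly increases along every unbounded feasible direction, so there is no improving ray and the minimum is attained at a vertex.

The minimum is at (0, 13/4). Substituting into each constraint, equality holds for (1) and (5); the remaining constraints have slack.

(1) and (5)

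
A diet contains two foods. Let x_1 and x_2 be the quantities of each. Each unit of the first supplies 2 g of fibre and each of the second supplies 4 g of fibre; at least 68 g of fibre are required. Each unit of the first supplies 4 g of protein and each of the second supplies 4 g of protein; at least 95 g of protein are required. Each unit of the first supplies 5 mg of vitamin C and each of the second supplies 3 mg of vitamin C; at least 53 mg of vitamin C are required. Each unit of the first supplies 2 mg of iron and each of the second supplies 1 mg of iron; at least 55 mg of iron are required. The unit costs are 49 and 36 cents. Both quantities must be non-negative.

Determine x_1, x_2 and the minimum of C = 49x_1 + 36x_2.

Extreme points and C = 49x_1 + 36x_2:
  (0, 55) → C = 1980
  (34, 0) → C = 1666
  (76/3, 13/3) → C = 4192/3
The feasible region is unbounded (it extends along (0, 1), (1, 0)), but C strictly increases along every unbounded feasible direction, so there is no improving ray and the minimum is attained at a vertex.

x_1 = 76/3, x_2 = 13/3, minimum C = 4192/3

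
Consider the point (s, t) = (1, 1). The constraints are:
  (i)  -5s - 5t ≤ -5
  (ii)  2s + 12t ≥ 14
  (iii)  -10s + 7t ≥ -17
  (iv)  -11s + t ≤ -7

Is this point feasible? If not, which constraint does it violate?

feasible

(i): -10 ≤ -5 ✓
(ii): 14 ≥ 14 ✓
(iii): -3 ≥ -17 ✓
(iv): -10 ≤ -7 ✓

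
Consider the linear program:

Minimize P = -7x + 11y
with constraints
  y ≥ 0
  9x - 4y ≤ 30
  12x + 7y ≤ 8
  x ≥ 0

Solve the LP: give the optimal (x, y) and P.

Extreme points and P = -7x + 11y:
  (2/3, 0) → P = -14/3
  (0, 0) → P = 0
  (0, 8/7) → P = 88/7

At the optimal vertex, y = 0 and 12x + 7y = 8.
Solving simultaneously gives x = 2/3, y = 0.

x = 2/3, y = 0, minimum P = -14/3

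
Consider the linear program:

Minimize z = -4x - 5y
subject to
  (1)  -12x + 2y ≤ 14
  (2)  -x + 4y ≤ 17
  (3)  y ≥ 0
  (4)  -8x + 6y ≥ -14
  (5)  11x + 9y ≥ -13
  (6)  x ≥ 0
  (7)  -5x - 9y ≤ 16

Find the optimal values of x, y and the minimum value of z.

Feasible corners and z = -4x - 5y:
  (79/13, 75/13) → z = -691/13
  (0, 17/4) → z = -85/4
  (7/4, 0) → z = -7
  (0, 0) → z = 0

At the optimal vertex, -x + 4y = 17 and -8x + 6y = -14.
Solving simultaneously gives x = 79/13, y = 75/13.

x = 79/13, y = 75/13, minimum z = -691/13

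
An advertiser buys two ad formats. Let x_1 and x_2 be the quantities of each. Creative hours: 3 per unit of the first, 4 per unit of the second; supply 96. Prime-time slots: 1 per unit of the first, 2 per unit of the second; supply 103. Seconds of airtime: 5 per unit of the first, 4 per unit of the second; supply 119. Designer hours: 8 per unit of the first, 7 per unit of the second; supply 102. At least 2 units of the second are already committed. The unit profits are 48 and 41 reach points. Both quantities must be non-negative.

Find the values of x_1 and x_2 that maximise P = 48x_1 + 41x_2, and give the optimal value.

x_1 = 11, x_2 = 2, maximum P = 610

Corner points and P = 48x_1 + 41x_2:
  (0, 102/7) → P = 4182/7
  (0, 2) → P = 82
  (11, 2) → P = 610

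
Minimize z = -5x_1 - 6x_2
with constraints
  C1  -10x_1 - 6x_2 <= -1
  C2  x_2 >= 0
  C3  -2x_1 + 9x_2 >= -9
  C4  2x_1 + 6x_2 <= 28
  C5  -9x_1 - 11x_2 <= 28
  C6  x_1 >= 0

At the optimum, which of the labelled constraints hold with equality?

Feasible corners and z = -5x_1 - 6x_2:
  (1/10, 0) → z = -1/2
  (0, 1/6) → z = -1
  (9/2, 0) → z = -45/2
  (51/5, 19/15) → z = -293/5
  (0, 14/3) → z = -28

The minimum is at (51/5, 19/15). Substituting into each constraint, equality holds for C3 and C4; the remaining constraints have slack.

C3 and C4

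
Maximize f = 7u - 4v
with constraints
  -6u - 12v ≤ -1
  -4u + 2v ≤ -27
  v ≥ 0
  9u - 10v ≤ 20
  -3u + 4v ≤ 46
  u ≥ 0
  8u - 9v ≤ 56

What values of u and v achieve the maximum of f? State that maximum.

u = 90, v = 79, maximum f = 314

Feasible corners and f = 7u - 4v:
  (115/11, 163/22) → f = 479/11
  (20, 53/2) → f = 34
  (90, 79) → f = 314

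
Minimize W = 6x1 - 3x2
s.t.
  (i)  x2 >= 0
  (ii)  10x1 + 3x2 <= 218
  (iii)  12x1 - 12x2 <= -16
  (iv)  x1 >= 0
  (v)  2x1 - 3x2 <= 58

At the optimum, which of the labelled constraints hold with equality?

(ii) and (iv)

Vertices and W = 6x1 - 3x2:
  (214/13, 694/39) → W = 590/13
  (0, 218/3) → W = -218
  (0, 4/3) → W = -4

The minimum is at (0, 218/3). Substituting into each constraint, equality holds for (ii) and (iv); the remaining constraints have slack.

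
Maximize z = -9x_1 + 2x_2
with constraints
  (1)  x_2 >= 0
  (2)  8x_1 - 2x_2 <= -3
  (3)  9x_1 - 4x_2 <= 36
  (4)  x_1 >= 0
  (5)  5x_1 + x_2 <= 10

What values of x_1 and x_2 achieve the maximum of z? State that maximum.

Feasible corners and z = -9x_1 + 2x_2:
  (0, 3/2) → z = 3
  (17/18, 95/18) → z = 37/18
  (0, 10) → z = 20

x_1 = 0, x_2 = 10, maximum z = 20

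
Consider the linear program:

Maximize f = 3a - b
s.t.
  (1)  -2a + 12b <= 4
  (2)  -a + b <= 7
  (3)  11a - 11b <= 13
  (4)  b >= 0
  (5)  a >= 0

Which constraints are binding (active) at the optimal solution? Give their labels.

(1) and (3)

Extreme points and f = 3a - b:
  (20/11, 7/11) → f = 53/11
  (0, 1/3) → f = -1/3
  (13/11, 0) → f = 39/11
  (0, 0) → f = 0

The maximum is at (20/11, 7/11). Substituting into each constraint, equality holds for (1) and (3); the remaining constraints have slack.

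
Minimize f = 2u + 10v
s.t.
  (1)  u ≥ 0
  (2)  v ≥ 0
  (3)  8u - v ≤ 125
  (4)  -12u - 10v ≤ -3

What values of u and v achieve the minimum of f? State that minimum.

Corner points and f = 2u + 10v:
  (0, 3/10) → f = 3
  (125/8, 0) → f = 125/4
  (1/4, 0) → f = 1/2
The feasible region is unbounded (it extends along (0, 1), (1, 8)), but f strictly increases along every unbounded feasible direction, so there is no improving ray and the minimum is attained at a vertex.

u = 1/4, v = 0, minimum f = 1/2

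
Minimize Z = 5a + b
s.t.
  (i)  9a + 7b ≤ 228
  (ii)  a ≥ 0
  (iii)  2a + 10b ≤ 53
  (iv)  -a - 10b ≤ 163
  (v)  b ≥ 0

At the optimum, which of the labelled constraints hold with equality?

Extreme points and Z = 5a + b:
  (1909/76, 21/76) → Z = 4783/38
  (76/3, 0) → Z = 380/3
  (0, 53/10) → Z = 53/10
  (0, 0) → Z = 0

The minimum is at (0, 0). Substituting into each constraint, equality holds for (ii) and (v); the remaining constraints have slack.

(ii) and (v)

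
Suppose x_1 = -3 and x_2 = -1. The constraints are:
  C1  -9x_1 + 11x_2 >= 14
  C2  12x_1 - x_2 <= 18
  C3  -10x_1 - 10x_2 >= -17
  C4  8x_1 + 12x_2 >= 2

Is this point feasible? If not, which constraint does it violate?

Constraint C4: 8x_1 + 12x_2 = -36, which is not ≥ 2. All other constraints are satisfied.

not feasible — violates C4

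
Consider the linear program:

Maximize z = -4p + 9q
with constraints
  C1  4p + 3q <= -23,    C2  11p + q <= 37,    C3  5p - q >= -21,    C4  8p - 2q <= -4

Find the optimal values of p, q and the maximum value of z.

Extreme points and z = -4p + 9q:
  (-86/19, -31/19) → z = 65/19
  (-29/16, -21/4) → z = -40
  (-19, -74) → z = -590

p = -86/19, q = -31/19, maximum z = 65/19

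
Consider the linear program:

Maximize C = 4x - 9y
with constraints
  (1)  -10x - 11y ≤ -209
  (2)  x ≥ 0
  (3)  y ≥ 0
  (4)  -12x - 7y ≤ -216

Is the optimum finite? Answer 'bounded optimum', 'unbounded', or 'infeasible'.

From the feasible point (209/10, 0), moving in the direction (1, 0) keeps every constraint satisfied while C increases without bound.

unbounded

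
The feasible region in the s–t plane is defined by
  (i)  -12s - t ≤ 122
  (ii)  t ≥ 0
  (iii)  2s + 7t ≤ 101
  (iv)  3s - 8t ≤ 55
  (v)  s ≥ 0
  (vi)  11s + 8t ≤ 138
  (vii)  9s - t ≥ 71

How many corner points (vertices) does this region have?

Of the 21 pairwise boundary intersections, those satisfying every inequality are:
  (138/11, 0)
  (71/9, 0)
  (706/83, 461/83)

3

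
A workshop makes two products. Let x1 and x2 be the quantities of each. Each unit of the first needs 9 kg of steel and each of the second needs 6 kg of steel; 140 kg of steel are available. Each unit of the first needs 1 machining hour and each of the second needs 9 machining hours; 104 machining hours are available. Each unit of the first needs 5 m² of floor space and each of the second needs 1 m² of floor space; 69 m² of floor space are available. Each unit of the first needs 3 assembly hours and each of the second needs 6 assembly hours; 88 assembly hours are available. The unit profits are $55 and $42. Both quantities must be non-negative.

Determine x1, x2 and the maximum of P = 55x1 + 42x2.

x1 = 26/3, x2 = 31/3, maximum P = 2732/3

Corner points and P = 55x1 + 42x2:
  (0, 0) → P = 0
  (0, 104/9) → P = 1456/3
  (69/5, 0) → P = 759
  (274/21, 79/21) → P = 18388/21
  (26/3, 31/3) → P = 2732/3
  (8, 32/3) → P = 888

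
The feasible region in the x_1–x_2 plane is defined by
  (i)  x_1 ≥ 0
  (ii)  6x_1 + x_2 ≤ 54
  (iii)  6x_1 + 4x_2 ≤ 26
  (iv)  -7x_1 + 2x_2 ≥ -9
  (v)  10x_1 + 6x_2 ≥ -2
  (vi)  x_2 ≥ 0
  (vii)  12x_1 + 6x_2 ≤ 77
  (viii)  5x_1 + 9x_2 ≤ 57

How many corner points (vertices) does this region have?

Intersecting each pair of boundary lines and keeping only the points that satisfy every inequality leaves:
  (0, 0)
  (0, 19/3)
  (11/5, 16/5)
  (3/17, 106/17)
  (9/7, 0)

5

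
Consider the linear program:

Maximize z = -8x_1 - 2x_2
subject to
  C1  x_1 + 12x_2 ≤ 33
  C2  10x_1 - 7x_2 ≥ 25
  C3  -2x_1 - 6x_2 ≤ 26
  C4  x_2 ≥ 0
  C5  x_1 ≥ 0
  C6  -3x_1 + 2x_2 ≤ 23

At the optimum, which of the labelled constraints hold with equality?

Extreme points and z = -8x_1 - 2x_2:
  (531/127, 305/127) → z = -4858/127
  (33, 0) → z = -264
  (5/2, 0) → z = -20

The maximum is at (5/2, 0). Substituting into each constraint, equality holds for C2 and C4; the remaining constraints have slack.

C2 and C4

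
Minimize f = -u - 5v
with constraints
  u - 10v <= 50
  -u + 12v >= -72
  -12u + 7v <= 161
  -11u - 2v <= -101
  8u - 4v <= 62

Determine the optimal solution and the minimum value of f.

u = 539/4, v = 254, minimum f = -5619/4

Vertices and f = -u - 5v:
  (385/101, 2983/101) → f = -15300/101
  (539/4, 254) → f = -5619/4
  (44/5, 21/10) → f = -193/10

The optimum lies where -12u + 7v = 161 and 8u - 4v = 62.
Solving simultaneously gives u = 539/4, v = 254.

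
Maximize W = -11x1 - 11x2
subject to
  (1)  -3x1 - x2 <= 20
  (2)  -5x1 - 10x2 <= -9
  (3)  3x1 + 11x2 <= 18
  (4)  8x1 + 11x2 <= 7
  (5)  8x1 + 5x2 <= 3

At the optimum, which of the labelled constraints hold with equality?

(2) and (3)

Corner points and W = -11x1 - 11x2:
  (-81/25, 63/25) → W = 198/25
  (-29/25, 37/25) → W = -88/25
  (-11/5, 123/55) → W = -2/5

The maximum is at (-81/25, 63/25). Substituting into each constraint, equality holds for (2) and (3); the remaining constraints have slack.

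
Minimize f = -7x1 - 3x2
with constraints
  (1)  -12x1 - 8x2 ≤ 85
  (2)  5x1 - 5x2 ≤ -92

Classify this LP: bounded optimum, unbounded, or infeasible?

From the feasible point (-1161/100, 679/100), moving in the direction (5, 5) keeps every constraint satisfied while f decreases without bound.

unbounded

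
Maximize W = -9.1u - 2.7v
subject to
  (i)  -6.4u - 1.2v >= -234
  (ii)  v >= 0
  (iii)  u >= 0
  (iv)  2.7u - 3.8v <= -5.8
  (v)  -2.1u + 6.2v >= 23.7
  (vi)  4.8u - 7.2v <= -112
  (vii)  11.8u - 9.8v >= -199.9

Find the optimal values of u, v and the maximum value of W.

u = 0, v = 140/9, maximum W = -42

Vertices and W = -9.1u - 2.7v:
  (1615/54, 2875/81) → W = -39743/108
  (51333/1922, 50507/961) → W = -7398681/19220
  (0, 140/9) → W = -42
  (0, 1999/98) → W = -53973/980

At the optimal vertex, u = 0 and 4.8u - 7.2v = -112.
Solving simultaneously gives u = 0, v = 140/9.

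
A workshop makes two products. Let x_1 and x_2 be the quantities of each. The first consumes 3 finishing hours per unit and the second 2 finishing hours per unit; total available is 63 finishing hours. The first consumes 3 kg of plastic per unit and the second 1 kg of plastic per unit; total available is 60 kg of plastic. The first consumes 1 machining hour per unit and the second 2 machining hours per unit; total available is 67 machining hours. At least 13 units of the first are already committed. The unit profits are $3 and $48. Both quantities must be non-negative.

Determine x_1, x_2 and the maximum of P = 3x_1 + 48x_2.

Corner points and P = 3x_1 + 48x_2:
  (20, 0) → P = 60
  (13, 0) → P = 39
  (19, 3) → P = 201
  (13, 12) → P = 615

The optimum lies where 3x_1 + 2x_2 = 63 and x_1 = 13.
Solving simultaneously gives x_1 = 13, x_2 = 12.

x_1 = 13, x_2 = 12, maximum P = 615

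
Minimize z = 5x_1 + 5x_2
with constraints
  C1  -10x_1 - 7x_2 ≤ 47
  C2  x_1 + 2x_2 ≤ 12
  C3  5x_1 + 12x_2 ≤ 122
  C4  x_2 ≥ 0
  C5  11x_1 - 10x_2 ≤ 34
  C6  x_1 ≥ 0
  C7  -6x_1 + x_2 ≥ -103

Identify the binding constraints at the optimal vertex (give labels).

C4 and C6

Corner points and z = 5x_1 + 5x_2:
  (47/8, 49/16) → z = 715/16
  (0, 6) → z = 30
  (34/11, 0) → z = 170/11
  (0, 0) → z = 0

The minimum is at (0, 0). Substituting into each constraint, equality holds for C4 and C6; the remaining constraints have slack.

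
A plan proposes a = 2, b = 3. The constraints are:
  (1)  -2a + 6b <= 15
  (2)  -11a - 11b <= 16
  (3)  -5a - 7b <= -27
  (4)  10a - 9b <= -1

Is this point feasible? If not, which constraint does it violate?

feasible

(1): 14 ≤ 15 ✓
(2): -55 ≤ 16 ✓
(3): -31 ≤ -27 ✓
(4): -7 ≤ -1 ✓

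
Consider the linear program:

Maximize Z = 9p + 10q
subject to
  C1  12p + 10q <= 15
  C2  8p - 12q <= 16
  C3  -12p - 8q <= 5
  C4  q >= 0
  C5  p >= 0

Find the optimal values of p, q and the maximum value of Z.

p = 0, q = 3/2, maximum Z = 15

Feasible corners and Z = 9p + 10q:
  (5/4, 0) → Z = 45/4
  (0, 3/2) → Z = 15
  (0, 0) → Z = 0

At the optimal vertex, 12p + 10q = 15 and p = 0.
Solving simultaneously gives p = 0, q = 3/2.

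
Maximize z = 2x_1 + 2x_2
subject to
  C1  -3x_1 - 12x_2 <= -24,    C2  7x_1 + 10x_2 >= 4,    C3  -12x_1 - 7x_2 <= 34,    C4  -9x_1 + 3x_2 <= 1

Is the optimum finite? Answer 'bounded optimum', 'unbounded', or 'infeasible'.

From the feasible point (20/39, 73/39), moving in the direction (12, -3) keeps every constraint satisfied while z increases without bound.

unbounded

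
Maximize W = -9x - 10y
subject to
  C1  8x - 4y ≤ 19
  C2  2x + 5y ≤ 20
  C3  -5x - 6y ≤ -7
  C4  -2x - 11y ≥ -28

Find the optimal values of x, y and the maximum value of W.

Extreme points and W = -9x - 10y:
  (71/34, -39/68) → W = -222/17
  (107/32, 31/16) → W = -1583/32
  (-91/43, 126/43) → W = -441/43

x = -91/43, y = 126/43, maximum W = -441/43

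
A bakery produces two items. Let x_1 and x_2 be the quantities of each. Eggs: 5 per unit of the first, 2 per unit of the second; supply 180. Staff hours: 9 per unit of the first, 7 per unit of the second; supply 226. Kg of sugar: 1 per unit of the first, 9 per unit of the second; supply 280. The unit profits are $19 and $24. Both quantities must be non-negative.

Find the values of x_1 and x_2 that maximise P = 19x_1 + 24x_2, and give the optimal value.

x_1 = 1, x_2 = 31, maximum P = 763

Corner points and P = 19x_1 + 24x_2:
  (0, 0) → P = 0
  (0, 280/9) → P = 2240/3
  (226/9, 0) → P = 4294/9
  (1, 31) → P = 763

The optimum lies where 9x_1 + 7x_2 = 226 and x_1 + 9x_2 = 280.
Solving simultaneously gives x_1 = 1, x_2 = 31.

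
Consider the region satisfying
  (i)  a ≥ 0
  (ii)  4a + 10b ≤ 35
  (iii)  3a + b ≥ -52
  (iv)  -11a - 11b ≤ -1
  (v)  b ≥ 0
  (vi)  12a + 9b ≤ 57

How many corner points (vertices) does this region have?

Pairwise boundary intersections that survive every other constraint:
  (0, 7/2)
  (0, 1/11)
  (85/28, 16/7)
  (1/11, 0)
  (19/4, 0)

5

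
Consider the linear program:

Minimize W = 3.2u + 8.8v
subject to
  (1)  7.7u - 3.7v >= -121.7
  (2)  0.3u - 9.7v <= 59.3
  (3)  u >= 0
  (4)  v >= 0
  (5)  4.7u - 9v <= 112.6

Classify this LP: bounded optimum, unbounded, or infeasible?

bounded optimum

Corner points and W = 3.2u + 8.8v:
  (0, 1217/37) → W = 53548/185
  (0, 0) → W = 0
  (1126/47, 0) → W = 18016/235
The feasible region has finitely many vertices and no improving ray; the minimum is 0 at (0, 0).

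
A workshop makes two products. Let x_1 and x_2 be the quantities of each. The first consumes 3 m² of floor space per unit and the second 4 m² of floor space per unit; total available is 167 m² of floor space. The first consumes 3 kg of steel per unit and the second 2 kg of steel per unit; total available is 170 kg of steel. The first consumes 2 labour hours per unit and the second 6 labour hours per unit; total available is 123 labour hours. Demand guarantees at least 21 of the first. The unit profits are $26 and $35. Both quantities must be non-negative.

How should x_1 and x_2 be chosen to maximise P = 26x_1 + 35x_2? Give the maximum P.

x_1 = 51, x_2 = 7/2, maximum P = 2897/2

Extreme points and P = 26x_1 + 35x_2:
  (167/3, 0) → P = 4342/3
  (21, 0) → P = 546
  (51, 7/2) → P = 2897/2
  (21, 27/2) → P = 2037/2

At the optimal vertex, 3x_1 + 4x_2 = 167 and 2x_1 + 6x_2 = 123.
Solving simultaneously gives x_1 = 51, x_2 = 7/2.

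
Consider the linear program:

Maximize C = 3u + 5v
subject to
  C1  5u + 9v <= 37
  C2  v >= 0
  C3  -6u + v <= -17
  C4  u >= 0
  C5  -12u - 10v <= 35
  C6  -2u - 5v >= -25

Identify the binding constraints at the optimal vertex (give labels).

Extreme points and C = 3u + 5v:
  (37/5, 0) → C = 111/5
  (190/59, 137/59) → C = 1255/59
  (17/6, 0) → C = 17/2

The maximum is at (37/5, 0). Substituting into each constraint, equality holds for C1 and C2; the remaining constraints have slack.

C1 and C2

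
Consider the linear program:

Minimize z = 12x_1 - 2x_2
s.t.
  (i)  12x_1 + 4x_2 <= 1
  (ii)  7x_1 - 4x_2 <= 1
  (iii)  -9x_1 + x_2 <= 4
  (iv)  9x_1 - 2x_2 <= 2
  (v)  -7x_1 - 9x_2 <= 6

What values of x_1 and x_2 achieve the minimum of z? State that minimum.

x_1 = -5/16, x_2 = 19/16, minimum z = -49/8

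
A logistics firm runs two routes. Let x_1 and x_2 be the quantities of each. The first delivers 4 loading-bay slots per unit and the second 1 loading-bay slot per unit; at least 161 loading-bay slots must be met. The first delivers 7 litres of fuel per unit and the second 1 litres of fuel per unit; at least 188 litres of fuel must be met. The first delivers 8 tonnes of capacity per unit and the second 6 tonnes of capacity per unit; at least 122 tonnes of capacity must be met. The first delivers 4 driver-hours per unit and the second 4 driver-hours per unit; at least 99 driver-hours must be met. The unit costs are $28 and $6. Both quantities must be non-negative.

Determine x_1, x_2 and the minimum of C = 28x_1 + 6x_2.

Feasible corners and C = 28x_1 + 6x_2:
  (0, 188) → C = 1128
  (161/4, 0) → C = 1127
  (9, 125) → C = 1002
The feasible region is unbounded (it extends along (0, 1), (1, 0)), but C strictly increases along every unbounded feasible direction, so there is no improving ray and the minimum is attained at a vertex.

At the optimal vertex, 4x_1 + x_2 = 161 and 7x_1 + x_2 = 188.
Solving simultaneously gives x_1 = 9, x_2 = 125.

x_1 = 9, x_2 = 125, minimum C = 1002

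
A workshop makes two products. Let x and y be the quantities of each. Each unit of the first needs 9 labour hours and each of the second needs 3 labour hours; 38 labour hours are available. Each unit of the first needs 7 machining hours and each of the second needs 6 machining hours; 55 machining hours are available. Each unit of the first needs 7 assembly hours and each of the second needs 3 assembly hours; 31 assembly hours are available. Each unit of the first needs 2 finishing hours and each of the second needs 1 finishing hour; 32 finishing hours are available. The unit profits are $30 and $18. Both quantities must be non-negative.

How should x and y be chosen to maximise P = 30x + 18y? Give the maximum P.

Corner points and P = 30x + 18y:
  (0, 0) → P = 0
  (0, 55/6) → P = 165
  (38/9, 0) → P = 380/3
  (7/2, 13/6) → P = 144
  (1, 8) → P = 174

x = 1, y = 8, maximum P = 174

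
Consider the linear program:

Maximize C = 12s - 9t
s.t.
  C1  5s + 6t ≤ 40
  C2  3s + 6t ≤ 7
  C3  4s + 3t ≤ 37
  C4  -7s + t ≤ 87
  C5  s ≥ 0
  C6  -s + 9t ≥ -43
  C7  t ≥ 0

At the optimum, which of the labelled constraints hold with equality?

Extreme points and C = 12s - 9t:
  (0, 7/6) → C = -21/2
  (7/3, 0) → C = 28
  (0, 0) → C = 0

The maximum is at (7/3, 0). Substituting into each constraint, equality holds for C2 and C7; the remaining constraints have slack.

C2 and C7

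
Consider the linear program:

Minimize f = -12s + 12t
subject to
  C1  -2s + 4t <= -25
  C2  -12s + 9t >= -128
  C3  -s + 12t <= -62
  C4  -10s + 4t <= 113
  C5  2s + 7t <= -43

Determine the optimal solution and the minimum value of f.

s = -1529/42, t = -1318/21, minimum f = -2214/7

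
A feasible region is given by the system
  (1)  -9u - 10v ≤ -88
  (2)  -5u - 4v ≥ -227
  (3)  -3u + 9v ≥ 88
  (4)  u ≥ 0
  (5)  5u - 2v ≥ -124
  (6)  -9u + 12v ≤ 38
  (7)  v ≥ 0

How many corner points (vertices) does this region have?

3

Pairwise boundary intersections that survive every other constraint:
  (89/3, 59/3)
  (643/24, 2233/96)
  (238/15, 226/15)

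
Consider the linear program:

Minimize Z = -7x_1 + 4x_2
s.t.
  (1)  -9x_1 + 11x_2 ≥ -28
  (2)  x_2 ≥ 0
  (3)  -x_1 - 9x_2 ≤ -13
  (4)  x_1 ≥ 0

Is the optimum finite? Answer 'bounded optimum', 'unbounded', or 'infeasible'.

unbounded

From the feasible point (395/92, 89/92), moving in the direction (11, 9) keeps every constraint satisfied while Z decreases without bound.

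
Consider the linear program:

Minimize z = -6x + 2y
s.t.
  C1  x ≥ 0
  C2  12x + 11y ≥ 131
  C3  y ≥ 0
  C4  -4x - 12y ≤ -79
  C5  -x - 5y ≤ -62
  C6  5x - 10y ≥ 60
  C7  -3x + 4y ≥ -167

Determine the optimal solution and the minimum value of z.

x = 143, y = 131/2, minimum z = -727

Corner points and z = -6x + 2y:
  (184/7, 50/7) → z = -1004/7
  (57, 1) → z = -340
  (143, 131/2) → z = -727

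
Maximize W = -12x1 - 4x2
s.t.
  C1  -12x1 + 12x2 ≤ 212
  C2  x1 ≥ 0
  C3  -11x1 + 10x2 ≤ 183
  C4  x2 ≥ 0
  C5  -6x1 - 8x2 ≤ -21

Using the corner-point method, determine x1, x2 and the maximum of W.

Feasible corners and W = -12x1 - 4x2:
  (0, 53/3) → W = -212/3
  (0, 21/8) → W = -21/2
  (7/2, 0) → W = -42
The feasible region is unbounded (it extends along (1, 1), (1, 0)), but W strictly decreases along every unbounded feasible direction, so there is no improving ray and the maximum is attained at a vertex.

The binding constraints are x1 = 0 and -6x1 - 8x2 = -21.
Solving simultaneously gives x1 = 0, x2 = 21/8.

x1 = 0, x2 = 21/8, maximum W = -21/2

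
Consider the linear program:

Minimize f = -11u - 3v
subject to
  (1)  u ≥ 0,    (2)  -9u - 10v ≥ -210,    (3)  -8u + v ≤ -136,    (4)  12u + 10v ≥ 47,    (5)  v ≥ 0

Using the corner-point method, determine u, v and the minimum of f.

The binding constraints are -9u - 10v = -210 and v = 0.
Solving simultaneously gives u = 70/3, v = 0.

u = 70/3, v = 0, minimum f = -770/3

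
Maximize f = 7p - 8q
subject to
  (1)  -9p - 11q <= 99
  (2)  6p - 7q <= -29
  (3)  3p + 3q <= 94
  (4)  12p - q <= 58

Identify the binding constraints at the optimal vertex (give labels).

(2) and (4)

Extreme points and f = 7p - 8q:
  (-1012/129, -111/43) → f = -4420/129
  (145/26, 116/13) → f = -841/26
  (268/39, 318/13) → f = -5756/39
The feasible region is unbounded (it extends along (-1, 1), (-11, 9)), but f strictly decreases along every unbounded feasible direction, so there is no improving ray and the maximum is attained at a vertex.

The maximum is at (145/26, 116/13). Substituting into each constraint, equality holds for (2) and (4); the remaining constraints have slack.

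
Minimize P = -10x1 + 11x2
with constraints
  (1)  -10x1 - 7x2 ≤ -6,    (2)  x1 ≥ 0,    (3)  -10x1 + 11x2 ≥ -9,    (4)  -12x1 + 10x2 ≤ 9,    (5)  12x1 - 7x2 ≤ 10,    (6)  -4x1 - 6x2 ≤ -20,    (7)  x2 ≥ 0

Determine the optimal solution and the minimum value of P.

Feasible corners and P = -10x1 + 11x2:
  (163/36, 19/3) → P = 439/18
  (73/56, 69/28) → P = 197/14
  (2, 2) → P = 2

The binding constraints are 12x1 - 7x2 = 10 and -4x1 - 6x2 = -20.
Solving simultaneously gives x1 = 2, x2 = 2.

x1 = 2, x2 = 2, minimum P = 2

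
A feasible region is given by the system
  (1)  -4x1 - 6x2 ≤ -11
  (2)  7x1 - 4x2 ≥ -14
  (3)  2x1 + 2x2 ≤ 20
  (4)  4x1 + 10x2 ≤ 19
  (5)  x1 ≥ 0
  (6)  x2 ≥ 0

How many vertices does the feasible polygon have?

Intersecting each pair of boundary lines and keeping only the points that satisfy every inequality leaves:
  (0, 11/6)
  (11/4, 0)
  (0, 19/10)
  (19/4, 0)

4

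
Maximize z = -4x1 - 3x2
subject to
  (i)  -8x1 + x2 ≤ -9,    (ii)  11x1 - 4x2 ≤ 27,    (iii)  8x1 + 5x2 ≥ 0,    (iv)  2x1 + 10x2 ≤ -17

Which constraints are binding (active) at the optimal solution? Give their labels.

Vertices and z = -4x1 - 3x2:
  (45/29, -72/29) → z = 36/29
  (101/59, -241/118) → z = -85/118
  (17/14, -68/35) → z = 34/35

The maximum is at (45/29, -72/29). Substituting into each constraint, equality holds for (ii) and (iii); the remaining constraints have slack.

(ii) and (iii)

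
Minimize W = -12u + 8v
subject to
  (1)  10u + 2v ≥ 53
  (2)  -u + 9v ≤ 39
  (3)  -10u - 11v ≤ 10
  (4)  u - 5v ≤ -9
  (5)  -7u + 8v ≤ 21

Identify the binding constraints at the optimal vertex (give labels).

(2) and (4)

Extreme points and W = -12u + 8v:
  (399/92, 443/92) → W = -311/23
  (19/4, 11/4) → W = -35
  (57/2, 15/2) → W = -282

The minimum is at (57/2, 15/2). Substituting into each constraint, equality holds for (2) and (4); the remaining constraints have slack.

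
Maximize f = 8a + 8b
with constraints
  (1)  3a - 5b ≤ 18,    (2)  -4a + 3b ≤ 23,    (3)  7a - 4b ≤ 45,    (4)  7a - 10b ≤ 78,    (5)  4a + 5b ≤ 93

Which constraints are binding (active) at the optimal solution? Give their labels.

(3) and (5)

Extreme points and f = 8a + 8b:
  (-169/11, -141/11) → f = -2480/11
  (153/23, 9/23) → f = 1296/23
  (41/8, 29/2) → f = 157
  (199/17, 157/17) → f = 2848/17

The maximum is at (199/17, 157/17). Substituting into each constraint, equality holds for (3) and (5); the remaining constraints have slack.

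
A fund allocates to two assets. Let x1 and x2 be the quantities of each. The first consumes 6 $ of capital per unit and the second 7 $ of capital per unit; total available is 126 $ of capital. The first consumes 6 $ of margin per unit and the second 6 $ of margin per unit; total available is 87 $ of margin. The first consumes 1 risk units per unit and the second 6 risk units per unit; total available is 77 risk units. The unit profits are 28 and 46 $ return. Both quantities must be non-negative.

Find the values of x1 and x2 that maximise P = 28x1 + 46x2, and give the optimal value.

x1 = 2, x2 = 25/2, maximum P = 631

Corner points and P = 28x1 + 46x2:
  (0, 0) → P = 0
  (0, 77/6) → P = 1771/3
  (29/2, 0) → P = 406
  (2, 25/2) → P = 631

The optimum lies where 6x1 + 6x2 = 87 and x1 + 6x2 = 77.
Solving simultaneously gives x1 = 2, x2 = 25/2.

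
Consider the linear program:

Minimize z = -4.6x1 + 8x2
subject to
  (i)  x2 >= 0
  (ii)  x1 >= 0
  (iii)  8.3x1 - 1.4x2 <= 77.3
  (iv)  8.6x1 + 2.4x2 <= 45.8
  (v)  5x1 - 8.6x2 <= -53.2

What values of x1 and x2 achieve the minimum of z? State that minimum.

x1 = 0, x2 = 266/43, minimum z = 2128/43

Extreme points and z = -4.6x1 + 8x2:
  (0, 229/12) → z = 458/3
  (0, 266/43) → z = 2128/43
  (6655/2149, 17163/2149) → z = 106691/2149

The binding constraints are x1 = 0 and 5x1 - 8.6x2 = -53.2.
Solving simultaneously gives x1 = 0, x2 = 266/43.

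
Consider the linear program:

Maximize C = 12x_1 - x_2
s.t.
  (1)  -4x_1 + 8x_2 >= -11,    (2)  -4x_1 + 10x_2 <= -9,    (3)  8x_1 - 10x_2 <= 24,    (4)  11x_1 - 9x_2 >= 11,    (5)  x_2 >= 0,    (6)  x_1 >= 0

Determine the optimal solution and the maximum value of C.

x_1 = 15/4, x_2 = 3/5, maximum C = 222/5

Feasible corners and C = 12x_1 - x_2:
  (41/12, 1/3) → C = 122/3
  (11/4, 0) → C = 33
  (15/4, 3/5) → C = 222/5
  (9/4, 0) → C = 27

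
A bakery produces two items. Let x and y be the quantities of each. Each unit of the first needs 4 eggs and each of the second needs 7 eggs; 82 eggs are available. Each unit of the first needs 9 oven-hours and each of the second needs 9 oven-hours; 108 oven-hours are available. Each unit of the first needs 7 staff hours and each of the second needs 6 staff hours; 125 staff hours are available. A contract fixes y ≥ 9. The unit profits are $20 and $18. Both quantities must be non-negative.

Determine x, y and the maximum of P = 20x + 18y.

x = 3, y = 9, maximum P = 222

Corner points and P = 20x + 18y:
  (0, 82/7) → P = 1476/7
  (0, 9) → P = 162
  (2/3, 34/3) → P = 652/3
  (3, 9) → P = 222

At the optimal vertex, 9x + 9y = 108 and y = 9.
Solving simultaneously gives x = 3, y = 9.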